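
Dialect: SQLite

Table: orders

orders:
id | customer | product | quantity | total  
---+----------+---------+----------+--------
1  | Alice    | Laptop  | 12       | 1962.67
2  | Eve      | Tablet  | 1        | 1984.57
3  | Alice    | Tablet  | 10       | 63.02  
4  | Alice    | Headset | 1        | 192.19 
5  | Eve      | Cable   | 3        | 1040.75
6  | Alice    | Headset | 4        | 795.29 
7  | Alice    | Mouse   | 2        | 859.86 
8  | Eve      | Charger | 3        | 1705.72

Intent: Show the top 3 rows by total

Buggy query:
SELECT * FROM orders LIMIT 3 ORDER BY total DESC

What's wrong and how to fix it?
Bug: ORDER BY cannot follow LIMIT; LIMIT is the final clause

Fix: Swap the clauses: ORDER BY first, then LIMIT

Corrected query:
SELECT * FROM orders ORDER BY total DESC LIMIT 3

Result:
id | customer | product | quantity | total  
---+----------+---------+----------+--------
2  | Eve      | Tablet  | 1        | 1984.57
1  | Alice    | Laptop  | 12       | 1962.67
8  | Eve      | Charger | 3        | 1705.72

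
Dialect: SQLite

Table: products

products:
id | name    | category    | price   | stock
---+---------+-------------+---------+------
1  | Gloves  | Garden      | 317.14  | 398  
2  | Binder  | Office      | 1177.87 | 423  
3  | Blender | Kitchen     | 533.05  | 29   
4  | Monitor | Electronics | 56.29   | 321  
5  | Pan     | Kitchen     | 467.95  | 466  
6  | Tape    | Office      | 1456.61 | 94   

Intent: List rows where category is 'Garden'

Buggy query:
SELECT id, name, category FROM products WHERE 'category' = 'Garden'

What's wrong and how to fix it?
Bug: Single quotes denote string literals in SQL; the column name is being compared as a constant string

Fix: Remove the quotes around the column name (or use double quotes for an identifier)

Corrected query:
SELECT id, name, category FROM products WHERE category = 'Garden'

Result:
id | name   | category
---+--------+---------
1  | Gloves | Garden  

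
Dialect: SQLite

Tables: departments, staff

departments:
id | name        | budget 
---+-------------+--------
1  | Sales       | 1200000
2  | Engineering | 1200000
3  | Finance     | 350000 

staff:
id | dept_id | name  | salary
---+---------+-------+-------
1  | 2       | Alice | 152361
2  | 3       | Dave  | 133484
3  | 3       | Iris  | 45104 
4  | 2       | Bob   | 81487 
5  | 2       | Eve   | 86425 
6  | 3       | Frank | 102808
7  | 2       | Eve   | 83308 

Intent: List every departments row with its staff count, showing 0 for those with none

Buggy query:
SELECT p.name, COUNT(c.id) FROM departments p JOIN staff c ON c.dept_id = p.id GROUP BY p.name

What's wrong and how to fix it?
Bug: An inner join excludes parents with zero children

Fix: Use LEFT JOIN so parents without children still appear (COUNT(c.id) gives 0)

Corrected query:
SELECT p.name, COUNT(c.id) FROM departments p LEFT JOIN staff c ON c.dept_id = p.id GROUP BY p.name

Result:
name        | COUNT(c.id)
------------+------------
Engineering | 4          
Finance     | 3          
Sales       | 0          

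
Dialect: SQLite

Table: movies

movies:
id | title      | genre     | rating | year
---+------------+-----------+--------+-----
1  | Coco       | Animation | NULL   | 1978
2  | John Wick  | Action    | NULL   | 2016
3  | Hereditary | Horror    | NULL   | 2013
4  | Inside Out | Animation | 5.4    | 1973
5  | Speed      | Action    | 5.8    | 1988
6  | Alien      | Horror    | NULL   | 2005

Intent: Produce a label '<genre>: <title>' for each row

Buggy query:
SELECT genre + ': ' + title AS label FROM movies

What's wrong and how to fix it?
Bug: SQLite uses || for string concatenation; + coerces text to numbers (yielding 0)

Fix: Use the || operator for string concatenation

Corrected query:
SELECT genre || ': ' || title AS label FROM movies

Result:
label                
---------------------
Animation: Coco      
Action: John Wick    
Horror: Hereditary   
Animation: Inside Out
Action: Speed        
Horror: Alien        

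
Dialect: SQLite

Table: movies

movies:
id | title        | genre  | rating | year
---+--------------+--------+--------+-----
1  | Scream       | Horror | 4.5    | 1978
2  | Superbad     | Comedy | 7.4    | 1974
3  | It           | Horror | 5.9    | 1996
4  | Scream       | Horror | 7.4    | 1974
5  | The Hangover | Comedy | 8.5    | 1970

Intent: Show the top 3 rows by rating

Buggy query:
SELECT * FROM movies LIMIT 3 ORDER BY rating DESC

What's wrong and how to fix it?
Bug: ORDER BY cannot follow LIMIT; LIMIT is the final clause

Fix: Swap the clauses: ORDER BY first, then LIMIT

Corrected query:
SELECT * FROM movies ORDER BY rating DESC LIMIT 3

Result:
id | title        | genre  | rating | year
---+--------------+--------+--------+-----
5  | The Hangover | Comedy | 8.5    | 1970
2  | Superbad     | Comedy | 7.4    | 1974
4  | Scream       | Horror | 7.4    | 1974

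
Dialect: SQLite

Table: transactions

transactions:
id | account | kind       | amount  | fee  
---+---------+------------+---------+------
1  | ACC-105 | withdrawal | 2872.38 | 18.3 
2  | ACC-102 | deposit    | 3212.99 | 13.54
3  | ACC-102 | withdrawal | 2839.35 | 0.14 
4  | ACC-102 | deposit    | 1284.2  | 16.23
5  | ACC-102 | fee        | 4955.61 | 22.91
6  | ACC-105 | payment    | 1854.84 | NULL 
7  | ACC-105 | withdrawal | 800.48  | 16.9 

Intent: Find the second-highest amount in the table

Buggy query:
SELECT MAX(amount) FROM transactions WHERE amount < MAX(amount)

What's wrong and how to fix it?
Bug: The inner MAX is an aggregate inside WHERE, which is not allowed

Fix: Put the inner MAX in a scalar subquery

Corrected query:
SELECT MAX(amount) FROM transactions WHERE amount < (SELECT MAX(amount) FROM transactions)

Result:
MAX(amount)
-----------
3212.99    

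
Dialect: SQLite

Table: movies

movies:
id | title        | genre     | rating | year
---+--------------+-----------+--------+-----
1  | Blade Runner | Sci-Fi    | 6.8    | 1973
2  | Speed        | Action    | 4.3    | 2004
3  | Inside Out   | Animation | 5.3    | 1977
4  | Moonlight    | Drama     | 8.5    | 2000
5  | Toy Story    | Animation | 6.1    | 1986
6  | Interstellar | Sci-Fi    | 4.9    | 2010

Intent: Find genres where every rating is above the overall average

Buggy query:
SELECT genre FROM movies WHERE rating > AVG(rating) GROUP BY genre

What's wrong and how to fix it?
Bug: AVG() is an aggregate; it can't sit directly in WHERE

Fix: Use a subquery for AVG and a HAVING MIN(...) filter so the condition holds for every row in the group

Corrected query:
SELECT genre FROM movies GROUP BY genre HAVING MIN(rating) > (SELECT AVG(rating) FROM movies)

Result:
genre
-----
Drama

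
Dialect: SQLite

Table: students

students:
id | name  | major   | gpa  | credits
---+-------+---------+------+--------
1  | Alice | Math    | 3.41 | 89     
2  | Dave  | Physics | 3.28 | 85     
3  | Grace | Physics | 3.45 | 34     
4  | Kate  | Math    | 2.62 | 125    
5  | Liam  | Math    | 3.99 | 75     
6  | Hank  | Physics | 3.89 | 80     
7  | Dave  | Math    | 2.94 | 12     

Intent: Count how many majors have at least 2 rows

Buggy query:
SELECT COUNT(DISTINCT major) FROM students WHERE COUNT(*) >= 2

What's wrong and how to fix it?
Bug: WHERE filters individual rows, not groups, so a group-level COUNT is invalid there

Fix: Group first with HAVING COUNT(*) >= 2, then COUNT the resulting groups

Corrected query:
SELECT COUNT(*) FROM (SELECT major FROM students GROUP BY major HAVING COUNT(*) >= 2)

Result:
COUNT(*)
--------
2       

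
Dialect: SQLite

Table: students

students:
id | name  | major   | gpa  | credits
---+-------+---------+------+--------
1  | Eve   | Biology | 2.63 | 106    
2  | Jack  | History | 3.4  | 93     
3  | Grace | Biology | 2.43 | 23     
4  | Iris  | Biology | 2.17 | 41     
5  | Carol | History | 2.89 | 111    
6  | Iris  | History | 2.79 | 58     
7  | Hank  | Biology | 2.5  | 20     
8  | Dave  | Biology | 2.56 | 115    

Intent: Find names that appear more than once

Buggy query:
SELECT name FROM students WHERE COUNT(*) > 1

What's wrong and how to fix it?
Bug: COUNT(*) is an aggregate and cannot be used in WHERE

Fix: GROUP BY name, then filter groups with HAVING COUNT(*) > 1

Corrected query:
SELECT name FROM students GROUP BY name HAVING COUNT(*) > 1

Result:
name
----
Iris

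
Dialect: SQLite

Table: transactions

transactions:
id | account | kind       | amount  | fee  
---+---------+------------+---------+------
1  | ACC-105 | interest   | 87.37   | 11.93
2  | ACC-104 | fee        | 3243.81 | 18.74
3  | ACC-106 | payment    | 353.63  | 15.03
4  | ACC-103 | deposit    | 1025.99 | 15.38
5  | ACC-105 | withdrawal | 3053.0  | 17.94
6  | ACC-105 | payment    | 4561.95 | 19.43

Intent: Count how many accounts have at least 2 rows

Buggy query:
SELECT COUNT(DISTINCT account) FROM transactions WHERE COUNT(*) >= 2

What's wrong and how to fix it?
Bug: COUNT(*) cannot appear in WHERE; the per-group count doesn't exist yet

Fix: Use a subquery that GROUPs and filters with HAVING, then count its rows

Corrected query:
SELECT COUNT(*) FROM (SELECT account FROM transactions GROUP BY account HAVING COUNT(*) >= 2)

Result:
COUNT(*)
--------
1       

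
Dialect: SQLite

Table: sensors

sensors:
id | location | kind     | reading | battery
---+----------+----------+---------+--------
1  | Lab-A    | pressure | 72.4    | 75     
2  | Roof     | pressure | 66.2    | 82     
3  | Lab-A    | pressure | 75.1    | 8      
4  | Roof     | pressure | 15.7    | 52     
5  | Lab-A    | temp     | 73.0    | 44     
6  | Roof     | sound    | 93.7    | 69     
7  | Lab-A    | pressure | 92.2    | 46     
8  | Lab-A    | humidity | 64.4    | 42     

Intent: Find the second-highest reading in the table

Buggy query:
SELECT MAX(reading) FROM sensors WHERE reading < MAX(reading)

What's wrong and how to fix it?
Bug: MAX(reading) on the right of the comparison is an aggregate-in-WHERE error

Fix: Compute the overall MAX in a subquery, then take MAX of rows below it

Corrected query:
SELECT MAX(reading) FROM sensors WHERE reading < (SELECT MAX(reading) FROM sensors)

Result:
MAX(reading)
------------
92.2        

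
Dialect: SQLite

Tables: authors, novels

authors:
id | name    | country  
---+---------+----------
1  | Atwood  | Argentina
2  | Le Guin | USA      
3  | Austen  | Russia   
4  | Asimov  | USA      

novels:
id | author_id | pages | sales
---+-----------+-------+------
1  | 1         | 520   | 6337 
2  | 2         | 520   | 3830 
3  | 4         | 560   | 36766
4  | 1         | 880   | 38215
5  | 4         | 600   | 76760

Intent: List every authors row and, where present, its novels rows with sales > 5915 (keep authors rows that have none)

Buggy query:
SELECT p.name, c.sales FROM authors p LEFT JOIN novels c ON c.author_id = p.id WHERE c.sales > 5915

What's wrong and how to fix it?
Bug: A WHERE condition on the right-hand table after LEFT JOIN drops unmatched parents

Fix: Put 'c.sales > 5915' in the JOIN's ON clause instead of WHERE

Corrected query:
SELECT p.name, c.sales FROM authors p LEFT JOIN novels c ON c.author_id = p.id AND c.sales > 5915

Result:
name    | sales
--------+------
Atwood  | 6337 
Atwood  | 38215
Le Guin | NULL 
Austen  | NULL 
Asimov  | 36766
Asimov  | 76760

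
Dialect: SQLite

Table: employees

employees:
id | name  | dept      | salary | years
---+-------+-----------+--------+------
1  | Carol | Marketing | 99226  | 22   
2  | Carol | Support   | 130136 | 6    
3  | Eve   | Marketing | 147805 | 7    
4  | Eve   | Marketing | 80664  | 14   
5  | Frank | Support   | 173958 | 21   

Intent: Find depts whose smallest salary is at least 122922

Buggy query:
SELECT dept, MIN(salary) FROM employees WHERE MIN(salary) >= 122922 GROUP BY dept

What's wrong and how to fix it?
Bug: MIN() in WHERE is a misuse of aggregate

Fix: Use HAVING for the per-group MIN condition

Corrected query:
SELECT dept, MIN(salary) FROM employees GROUP BY dept HAVING MIN(salary) >= 122922

Result:
dept    | MIN(salary)
--------+------------
Support | 130136     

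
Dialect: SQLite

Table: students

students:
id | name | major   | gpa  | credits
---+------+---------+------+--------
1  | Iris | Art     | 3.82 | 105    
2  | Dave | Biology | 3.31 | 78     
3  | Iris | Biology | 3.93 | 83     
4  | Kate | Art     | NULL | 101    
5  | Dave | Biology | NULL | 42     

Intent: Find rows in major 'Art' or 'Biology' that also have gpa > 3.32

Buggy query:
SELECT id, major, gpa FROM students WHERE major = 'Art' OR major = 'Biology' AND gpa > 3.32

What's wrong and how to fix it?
Bug: Without parentheses, AND is evaluated before OR, so the gpa filter only applies to the 'Biology' branch

Fix: Add parentheses around the OR so the AND applies to both alternatives

Corrected query:
SELECT id, major, gpa FROM students WHERE (major = 'Art' OR major = 'Biology') AND gpa > 3.32

Result:
id | major   | gpa 
---+---------+-----
1  | Art     | 3.82
3  | Biology | 3.93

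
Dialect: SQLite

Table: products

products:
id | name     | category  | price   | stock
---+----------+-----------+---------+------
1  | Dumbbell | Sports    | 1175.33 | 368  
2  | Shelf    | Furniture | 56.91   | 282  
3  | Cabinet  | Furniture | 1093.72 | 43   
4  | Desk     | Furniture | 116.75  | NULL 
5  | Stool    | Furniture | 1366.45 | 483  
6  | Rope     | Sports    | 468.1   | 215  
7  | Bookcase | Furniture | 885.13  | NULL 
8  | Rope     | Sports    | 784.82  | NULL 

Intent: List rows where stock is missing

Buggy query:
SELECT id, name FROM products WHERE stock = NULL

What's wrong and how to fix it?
Bug: Comparing to NULL with '=' never matches; NULL = NULL is unknown, not true

Fix: Use IS NULL to test for NULL

Corrected query:
SELECT id, name FROM products WHERE stock IS NULL

Result:
id | name    
---+---------
4  | Desk    
7  | Bookcase
8  | Rope    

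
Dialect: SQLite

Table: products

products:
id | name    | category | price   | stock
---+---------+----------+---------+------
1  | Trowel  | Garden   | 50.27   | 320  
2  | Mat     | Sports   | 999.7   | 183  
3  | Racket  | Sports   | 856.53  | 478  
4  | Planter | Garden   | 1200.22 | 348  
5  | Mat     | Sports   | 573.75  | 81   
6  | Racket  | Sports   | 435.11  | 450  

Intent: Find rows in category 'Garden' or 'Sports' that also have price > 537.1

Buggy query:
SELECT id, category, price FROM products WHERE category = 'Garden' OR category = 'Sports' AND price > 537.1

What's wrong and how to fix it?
Bug: AND binds tighter than OR, so this parses as category = 'Garden' OR (category = 'Sports' AND price > 537.1)

Fix: Add parentheses around the OR so the AND applies to both alternatives

Corrected query:
SELECT id, category, price FROM products WHERE (category = 'Garden' OR category = 'Sports') AND price > 537.1

Result:
id | category | price  
---+----------+--------
2  | Sports   | 999.7  
3  | Sports   | 856.53 
4  | Garden   | 1200.22
5  | Sports   | 573.75 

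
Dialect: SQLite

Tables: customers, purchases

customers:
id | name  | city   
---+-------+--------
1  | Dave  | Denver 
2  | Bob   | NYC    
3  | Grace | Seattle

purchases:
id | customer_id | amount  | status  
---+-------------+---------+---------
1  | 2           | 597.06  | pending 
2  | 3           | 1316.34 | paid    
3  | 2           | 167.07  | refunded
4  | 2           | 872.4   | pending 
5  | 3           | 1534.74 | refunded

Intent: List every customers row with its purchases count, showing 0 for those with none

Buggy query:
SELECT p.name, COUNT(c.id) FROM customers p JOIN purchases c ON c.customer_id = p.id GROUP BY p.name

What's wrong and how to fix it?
Bug: An inner join excludes parents with zero children

Fix: Switch to LEFT JOIN to retain unmatched parent rows

Corrected query:
SELECT p.name, COUNT(c.id) FROM customers p LEFT JOIN purchases c ON c.customer_id = p.id GROUP BY p.name

Result:
name  | COUNT(c.id)
------+------------
Bob   | 3          
Dave  | 0          
Grace | 2          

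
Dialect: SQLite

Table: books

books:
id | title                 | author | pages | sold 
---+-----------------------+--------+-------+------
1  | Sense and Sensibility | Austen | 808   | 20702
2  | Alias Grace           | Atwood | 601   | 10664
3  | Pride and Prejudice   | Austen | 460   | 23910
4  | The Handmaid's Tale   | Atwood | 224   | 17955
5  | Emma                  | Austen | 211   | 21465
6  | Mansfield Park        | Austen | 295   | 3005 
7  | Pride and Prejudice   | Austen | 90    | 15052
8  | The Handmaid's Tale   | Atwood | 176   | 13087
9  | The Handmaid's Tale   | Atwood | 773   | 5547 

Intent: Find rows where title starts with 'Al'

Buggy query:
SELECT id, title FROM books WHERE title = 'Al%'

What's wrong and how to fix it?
Bug: '=' compares the literal string including the % character; pattern matching needs LIKE

Fix: Use LIKE for wildcard pattern matching

Corrected query:
SELECT id, title FROM books WHERE title LIKE 'Al%'

Result:
id | title      
---+------------
2  | Alias Grace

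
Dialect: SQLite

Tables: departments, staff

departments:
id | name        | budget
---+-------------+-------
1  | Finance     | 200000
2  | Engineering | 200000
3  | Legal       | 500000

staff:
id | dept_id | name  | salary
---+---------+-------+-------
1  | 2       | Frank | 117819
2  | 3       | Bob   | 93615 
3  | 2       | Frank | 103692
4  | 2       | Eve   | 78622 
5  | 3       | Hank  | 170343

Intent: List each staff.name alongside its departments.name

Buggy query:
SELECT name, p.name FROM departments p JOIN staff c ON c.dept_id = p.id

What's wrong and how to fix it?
Bug: Both tables have a 'name' column; the unqualified reference is ambiguous

Fix: Qualify the column with its table alias (c.name)

Corrected query:
SELECT c.name, p.name FROM departments p JOIN staff c ON c.dept_id = p.id

Result:
name  | name       
------+------------
Frank | Engineering
Bob   | Legal      
Frank | Engineering
Eve   | Engineering
Hank  | Legal      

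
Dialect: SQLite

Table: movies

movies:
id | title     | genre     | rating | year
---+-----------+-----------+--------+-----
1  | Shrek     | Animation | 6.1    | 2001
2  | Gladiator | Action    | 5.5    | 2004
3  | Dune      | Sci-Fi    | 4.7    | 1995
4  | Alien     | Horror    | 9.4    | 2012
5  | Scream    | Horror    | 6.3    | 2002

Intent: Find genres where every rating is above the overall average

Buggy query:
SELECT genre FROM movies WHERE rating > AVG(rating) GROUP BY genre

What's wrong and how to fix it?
Bug: AVG() is an aggregate; it can't sit directly in WHERE

Fix: Use a subquery for AVG and a HAVING MIN(...) filter so the condition holds for every row in the group

Corrected query:
SELECT genre FROM movies GROUP BY genre HAVING MIN(rating) > (SELECT AVG(rating) FROM movies)

Result:
(no rows)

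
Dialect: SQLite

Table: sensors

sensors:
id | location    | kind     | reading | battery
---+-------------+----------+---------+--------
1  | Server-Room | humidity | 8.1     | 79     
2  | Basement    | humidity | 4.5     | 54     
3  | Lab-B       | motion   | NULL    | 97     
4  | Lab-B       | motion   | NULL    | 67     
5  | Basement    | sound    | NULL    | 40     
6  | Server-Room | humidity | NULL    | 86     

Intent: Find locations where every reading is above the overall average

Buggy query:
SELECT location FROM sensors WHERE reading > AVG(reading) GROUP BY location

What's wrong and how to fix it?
Bug: WHERE evaluates per row before aggregation, so AVG() is unavailable

Fix: Use a subquery for AVG and a HAVING MIN(...) filter so the condition holds for every row in the group

Corrected query:
SELECT location FROM sensors GROUP BY location HAVING MIN(reading) > (SELECT AVG(reading) FROM sensors)

Result:
location   
-----------
Server-Room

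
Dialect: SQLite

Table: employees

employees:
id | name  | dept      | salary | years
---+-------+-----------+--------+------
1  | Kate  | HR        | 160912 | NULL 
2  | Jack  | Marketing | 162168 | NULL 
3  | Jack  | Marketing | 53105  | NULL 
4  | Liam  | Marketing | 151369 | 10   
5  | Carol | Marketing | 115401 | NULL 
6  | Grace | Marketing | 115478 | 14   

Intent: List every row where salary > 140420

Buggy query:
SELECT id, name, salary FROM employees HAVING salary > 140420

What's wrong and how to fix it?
Bug: This is a non-aggregate query (no GROUP BY, no aggregates), so in SQLite the HAVING clause is invalid here; a row-level condition belongs in WHERE

Fix: Use WHERE for row-level filtering

Corrected query:
SELECT id, name, salary FROM employees WHERE salary > 140420

Result:
id | name | salary
---+------+-------
1  | Kate | 160912
2  | Jack | 162168
4  | Liam | 151369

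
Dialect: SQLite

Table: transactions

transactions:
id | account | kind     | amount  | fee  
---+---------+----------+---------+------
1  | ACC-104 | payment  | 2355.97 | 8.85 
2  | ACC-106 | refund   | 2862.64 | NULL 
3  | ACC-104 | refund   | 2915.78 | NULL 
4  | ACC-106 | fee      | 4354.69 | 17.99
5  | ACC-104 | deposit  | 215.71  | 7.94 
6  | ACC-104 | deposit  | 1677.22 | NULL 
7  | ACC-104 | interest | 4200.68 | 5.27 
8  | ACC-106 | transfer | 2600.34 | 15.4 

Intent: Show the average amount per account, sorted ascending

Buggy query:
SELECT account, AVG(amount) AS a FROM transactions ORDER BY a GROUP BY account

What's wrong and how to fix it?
Bug: ORDER BY appears before GROUP BY; SQL clause order requires GROUP BY first

Fix: Move ORDER BY to the end, after GROUP BY

Corrected query:
SELECT account, AVG(amount) AS a FROM transactions GROUP BY account ORDER BY a

Result:
account | a          
--------+------------
ACC-104 | 2273.072   
ACC-106 | 3272.556667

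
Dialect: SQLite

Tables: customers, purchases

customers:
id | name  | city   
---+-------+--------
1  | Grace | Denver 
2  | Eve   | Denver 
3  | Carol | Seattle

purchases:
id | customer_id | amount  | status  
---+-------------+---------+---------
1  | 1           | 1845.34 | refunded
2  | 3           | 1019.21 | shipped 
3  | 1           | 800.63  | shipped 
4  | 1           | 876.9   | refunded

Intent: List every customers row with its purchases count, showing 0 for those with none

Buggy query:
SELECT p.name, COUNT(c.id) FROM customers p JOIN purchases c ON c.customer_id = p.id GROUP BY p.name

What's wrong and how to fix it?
Bug: INNER JOIN drops customers rows that have no matching purchases rows

Fix: Use LEFT JOIN so parents without children still appear (COUNT(c.id) gives 0)

Corrected query:
SELECT p.name, COUNT(c.id) FROM customers p LEFT JOIN purchases c ON c.customer_id = p.id GROUP BY p.name

Result:
name  | COUNT(c.id)
------+------------
Carol | 1          
Eve   | 0          
Grace | 3          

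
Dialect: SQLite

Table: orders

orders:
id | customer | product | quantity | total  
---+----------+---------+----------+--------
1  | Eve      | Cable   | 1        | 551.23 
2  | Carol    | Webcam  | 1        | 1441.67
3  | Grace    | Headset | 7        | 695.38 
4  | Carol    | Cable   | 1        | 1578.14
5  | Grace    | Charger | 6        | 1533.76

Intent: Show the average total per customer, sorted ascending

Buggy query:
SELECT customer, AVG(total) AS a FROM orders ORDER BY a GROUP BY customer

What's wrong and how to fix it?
Bug: GROUP BY must precede ORDER BY

Fix: Reorder: SELECT … FROM … GROUP BY … ORDER BY …

Corrected query:
SELECT customer, AVG(total) AS a FROM orders GROUP BY customer ORDER BY a

Result:
customer | a       
---------+---------
Eve      | 551.23  
Grace    | 1114.57 
Carol    | 1509.905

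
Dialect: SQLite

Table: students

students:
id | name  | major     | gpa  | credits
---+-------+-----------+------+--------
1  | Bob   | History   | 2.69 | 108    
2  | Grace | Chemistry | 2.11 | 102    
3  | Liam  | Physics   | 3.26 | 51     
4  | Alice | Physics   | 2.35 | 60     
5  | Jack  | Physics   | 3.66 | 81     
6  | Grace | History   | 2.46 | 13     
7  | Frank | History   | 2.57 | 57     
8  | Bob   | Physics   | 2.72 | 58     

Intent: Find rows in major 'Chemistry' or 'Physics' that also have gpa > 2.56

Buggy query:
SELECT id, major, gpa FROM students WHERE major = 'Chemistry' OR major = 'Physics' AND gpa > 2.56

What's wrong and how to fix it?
Bug: AND binds tighter than OR, so this parses as major = 'Chemistry' OR (major = 'Physics' AND gpa > 2.56)

Fix: Group the OR with parentheses (or use IN), then AND the threshold

Corrected query:
SELECT id, major, gpa FROM students WHERE (major = 'Chemistry' OR major = 'Physics') AND gpa > 2.56

Result:
id | major   | gpa 
---+---------+-----
3  | Physics | 3.26
5  | Physics | 3.66
8  | Physics | 2.72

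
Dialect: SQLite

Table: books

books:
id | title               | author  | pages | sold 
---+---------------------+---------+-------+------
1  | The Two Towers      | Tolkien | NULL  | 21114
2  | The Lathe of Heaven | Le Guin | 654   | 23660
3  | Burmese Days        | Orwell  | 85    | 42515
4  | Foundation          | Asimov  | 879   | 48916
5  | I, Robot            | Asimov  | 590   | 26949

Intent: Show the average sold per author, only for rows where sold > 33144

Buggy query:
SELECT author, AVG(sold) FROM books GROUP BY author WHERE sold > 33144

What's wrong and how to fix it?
Bug: Row-level WHERE must come before GROUP BY in the clause order

Fix: Place WHERE between FROM and GROUP BY

Corrected query:
SELECT author, AVG(sold) FROM books WHERE sold > 33144 GROUP BY author

Result:
author | AVG(sold)
-------+----------
Asimov | 48916    
Orwell | 42515    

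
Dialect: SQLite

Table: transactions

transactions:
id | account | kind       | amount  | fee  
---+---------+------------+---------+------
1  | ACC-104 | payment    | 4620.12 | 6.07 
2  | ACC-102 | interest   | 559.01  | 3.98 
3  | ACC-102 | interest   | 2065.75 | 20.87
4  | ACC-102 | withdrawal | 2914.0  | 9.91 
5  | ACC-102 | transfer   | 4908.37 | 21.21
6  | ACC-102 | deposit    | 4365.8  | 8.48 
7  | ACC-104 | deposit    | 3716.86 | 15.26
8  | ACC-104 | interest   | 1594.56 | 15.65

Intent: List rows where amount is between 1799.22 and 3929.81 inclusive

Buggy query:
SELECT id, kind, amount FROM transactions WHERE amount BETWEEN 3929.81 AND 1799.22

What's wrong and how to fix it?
Bug: The bounds are reversed; BETWEEN a AND b requires a <= b to match anything

Fix: Swap the bounds so the smaller value comes first

Corrected query:
SELECT id, kind, amount FROM transactions WHERE amount BETWEEN 1799.22 AND 3929.81

Result:
id | kind       | amount 
---+------------+--------
3  | interest   | 2065.75
4  | withdrawal | 2914   
7  | deposit    | 3716.86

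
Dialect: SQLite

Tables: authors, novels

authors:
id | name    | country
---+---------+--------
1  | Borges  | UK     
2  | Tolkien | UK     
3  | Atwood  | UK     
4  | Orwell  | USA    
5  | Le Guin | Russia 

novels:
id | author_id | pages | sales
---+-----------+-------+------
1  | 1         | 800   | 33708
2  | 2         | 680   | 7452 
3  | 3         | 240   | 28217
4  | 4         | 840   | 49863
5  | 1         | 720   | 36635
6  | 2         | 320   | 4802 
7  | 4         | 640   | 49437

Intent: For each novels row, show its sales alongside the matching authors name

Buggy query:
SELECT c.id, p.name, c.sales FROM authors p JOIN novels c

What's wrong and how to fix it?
Bug: Missing join condition: each novels row is matched to all authors rows instead of just its own

Fix: Specify the join condition linking the foreign key to the parent id

Corrected query:
SELECT c.id, p.name, c.sales FROM authors p JOIN novels c ON c.author_id = p.id

Result:
id | name    | sales
---+---------+------
1  | Borges  | 33708
2  | Tolkien | 7452 
3  | Atwood  | 28217
4  | Orwell  | 49863
5  | Borges  | 36635
6  | Tolkien | 4802 
7  | Orwell  | 49437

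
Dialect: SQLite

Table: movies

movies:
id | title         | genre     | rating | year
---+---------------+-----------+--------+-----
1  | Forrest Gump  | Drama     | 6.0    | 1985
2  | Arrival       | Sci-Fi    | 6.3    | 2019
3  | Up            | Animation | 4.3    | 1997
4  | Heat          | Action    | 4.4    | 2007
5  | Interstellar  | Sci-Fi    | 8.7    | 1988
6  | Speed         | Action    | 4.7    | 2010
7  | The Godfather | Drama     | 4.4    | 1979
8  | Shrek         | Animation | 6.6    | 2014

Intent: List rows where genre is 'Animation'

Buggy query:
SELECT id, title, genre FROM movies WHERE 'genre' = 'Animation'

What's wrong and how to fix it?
Bug: Single quotes denote string literals in SQL; the column name is being compared as a constant string

Fix: Remove the quotes around the column name (or use double quotes for an identifier)

Corrected query:
SELECT id, title, genre FROM movies WHERE genre = 'Animation'

Result:
id | title | genre    
---+-------+----------
3  | Up    | Animation
8  | Shrek | Animation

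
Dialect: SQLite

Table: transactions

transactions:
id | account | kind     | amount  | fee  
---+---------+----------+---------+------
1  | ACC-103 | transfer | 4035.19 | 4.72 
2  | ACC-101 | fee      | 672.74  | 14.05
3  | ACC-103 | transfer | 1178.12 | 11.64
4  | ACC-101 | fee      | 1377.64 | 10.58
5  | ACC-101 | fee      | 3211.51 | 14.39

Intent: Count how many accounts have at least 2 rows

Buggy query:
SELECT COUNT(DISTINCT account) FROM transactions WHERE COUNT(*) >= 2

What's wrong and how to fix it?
Bug: COUNT(*) cannot appear in WHERE; the per-group count doesn't exist yet

Fix: Use a subquery that GROUPs and filters with HAVING, then count its rows

Corrected query:
SELECT COUNT(*) FROM (SELECT account FROM transactions GROUP BY account HAVING COUNT(*) >= 2)

Result:
COUNT(*)
--------
2       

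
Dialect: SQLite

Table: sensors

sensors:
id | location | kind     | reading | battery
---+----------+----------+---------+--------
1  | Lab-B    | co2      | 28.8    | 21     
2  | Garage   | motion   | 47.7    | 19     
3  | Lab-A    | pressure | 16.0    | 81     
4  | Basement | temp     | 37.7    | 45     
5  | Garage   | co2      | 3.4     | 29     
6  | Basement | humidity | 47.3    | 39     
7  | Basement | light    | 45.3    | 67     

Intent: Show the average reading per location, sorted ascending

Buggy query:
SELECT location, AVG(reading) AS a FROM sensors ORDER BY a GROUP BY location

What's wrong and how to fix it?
Bug: GROUP BY must precede ORDER BY

Fix: Move ORDER BY to the end, after GROUP BY

Corrected query:
SELECT location, AVG(reading) AS a FROM sensors GROUP BY location ORDER BY a

Result:
location | a        
---------+----------
Lab-A    | 16       
Garage   | 25.55    
Lab-B    | 28.8     
Basement | 43.433333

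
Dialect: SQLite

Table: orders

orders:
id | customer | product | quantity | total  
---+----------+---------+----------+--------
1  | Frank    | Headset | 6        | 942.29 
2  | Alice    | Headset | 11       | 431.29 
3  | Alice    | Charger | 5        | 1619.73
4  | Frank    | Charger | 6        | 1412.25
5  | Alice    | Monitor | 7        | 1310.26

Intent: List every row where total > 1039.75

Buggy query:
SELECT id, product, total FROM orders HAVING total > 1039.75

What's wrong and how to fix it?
Bug: HAVING filters the output of aggregation, but this query has no GROUP BY and no aggregate functions, so SQLite rejects it (HAVING clause on a non-aggregate query); the condition here is per row

Fix: Replace HAVING with WHERE since the condition applies to individual rows

Corrected query:
SELECT id, product, total FROM orders WHERE total > 1039.75

Result:
id | product | total  
---+---------+--------
3  | Charger | 1619.73
4  | Charger | 1412.25
5  | Monitor | 1310.26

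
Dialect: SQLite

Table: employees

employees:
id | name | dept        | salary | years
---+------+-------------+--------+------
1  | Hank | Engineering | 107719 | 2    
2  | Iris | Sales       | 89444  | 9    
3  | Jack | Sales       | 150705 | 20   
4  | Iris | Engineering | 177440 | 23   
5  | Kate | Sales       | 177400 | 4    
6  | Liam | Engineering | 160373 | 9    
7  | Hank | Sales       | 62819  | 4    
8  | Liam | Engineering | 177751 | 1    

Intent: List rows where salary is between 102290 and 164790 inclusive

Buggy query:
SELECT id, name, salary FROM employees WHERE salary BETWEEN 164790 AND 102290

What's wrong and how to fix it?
Bug: BETWEEN expects the lower bound first; with 164790 AND 102290 the range is empty

Fix: Write BETWEEN 102290 AND 164790

Corrected query:
SELECT id, name, salary FROM employees WHERE salary BETWEEN 102290 AND 164790

Result:
id | name | salary
---+------+-------
1  | Hank | 107719
3  | Jack | 150705
6  | Liam | 160373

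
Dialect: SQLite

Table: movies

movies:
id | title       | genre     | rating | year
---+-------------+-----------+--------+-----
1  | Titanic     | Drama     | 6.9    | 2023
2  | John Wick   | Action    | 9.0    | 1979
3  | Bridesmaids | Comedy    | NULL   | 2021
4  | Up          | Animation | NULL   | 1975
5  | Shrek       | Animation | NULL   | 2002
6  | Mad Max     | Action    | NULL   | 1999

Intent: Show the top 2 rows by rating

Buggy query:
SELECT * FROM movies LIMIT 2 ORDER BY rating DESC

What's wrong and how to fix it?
Bug: LIMIT must come after ORDER BY

Fix: Sort with ORDER BY, then apply LIMIT

Corrected query:
SELECT * FROM movies ORDER BY rating DESC LIMIT 2

Result:
id | title     | genre  | rating | year
---+-----------+--------+--------+-----
2  | John Wick | Action | 9      | 1979
1  | Titanic   | Drama  | 6.9    | 2023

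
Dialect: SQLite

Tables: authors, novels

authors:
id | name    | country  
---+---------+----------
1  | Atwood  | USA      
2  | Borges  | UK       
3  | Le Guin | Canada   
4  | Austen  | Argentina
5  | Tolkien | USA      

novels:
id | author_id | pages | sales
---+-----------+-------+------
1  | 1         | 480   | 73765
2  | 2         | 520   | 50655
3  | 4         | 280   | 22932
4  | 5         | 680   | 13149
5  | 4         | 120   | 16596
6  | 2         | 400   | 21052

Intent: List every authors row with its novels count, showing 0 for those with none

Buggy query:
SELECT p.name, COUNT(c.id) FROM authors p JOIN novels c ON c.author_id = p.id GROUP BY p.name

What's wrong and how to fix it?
Bug: INNER JOIN drops authors rows that have no matching novels rows

Fix: Switch to LEFT JOIN to retain unmatched parent rows

Corrected query:
SELECT p.name, COUNT(c.id) FROM authors p LEFT JOIN novels c ON c.author_id = p.id GROUP BY p.name

Result:
name    | COUNT(c.id)
--------+------------
Atwood  | 1          
Austen  | 2          
Borges  | 2          
Le Guin | 0          
Tolkien | 1          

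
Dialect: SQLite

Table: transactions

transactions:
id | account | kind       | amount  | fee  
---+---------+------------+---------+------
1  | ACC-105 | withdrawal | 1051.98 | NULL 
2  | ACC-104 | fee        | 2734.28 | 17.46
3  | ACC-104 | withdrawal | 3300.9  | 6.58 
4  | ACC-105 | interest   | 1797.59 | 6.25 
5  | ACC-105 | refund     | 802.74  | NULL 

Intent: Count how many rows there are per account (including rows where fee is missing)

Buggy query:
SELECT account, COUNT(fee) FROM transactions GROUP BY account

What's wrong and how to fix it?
Bug: COUNT(fee) skips NULLs, so groups with missing fee are undercounted

Fix: Use COUNT(*) to count all rows regardless of NULL

Corrected query:
SELECT account, COUNT(*) FROM transactions GROUP BY account

Result:
account | COUNT(*)
--------+---------
ACC-104 | 2       
ACC-105 | 3       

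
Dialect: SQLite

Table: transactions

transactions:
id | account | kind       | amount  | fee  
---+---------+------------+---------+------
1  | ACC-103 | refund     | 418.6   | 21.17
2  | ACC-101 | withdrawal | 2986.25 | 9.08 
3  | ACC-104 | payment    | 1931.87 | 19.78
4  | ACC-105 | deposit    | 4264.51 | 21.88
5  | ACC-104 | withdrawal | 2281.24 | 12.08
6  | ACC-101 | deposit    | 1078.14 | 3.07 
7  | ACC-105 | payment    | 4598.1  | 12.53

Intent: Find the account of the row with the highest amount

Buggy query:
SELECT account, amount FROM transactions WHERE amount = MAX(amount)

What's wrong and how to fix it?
Bug: MAX(amount) is an aggregate and cannot be used directly in WHERE

Fix: Wrap MAX in a scalar subquery so WHERE compares against a single value

Corrected query:
SELECT account, amount FROM transactions WHERE amount = (SELECT MAX(amount) FROM transactions)

Result:
account | amount
--------+-------
ACC-105 | 4598.1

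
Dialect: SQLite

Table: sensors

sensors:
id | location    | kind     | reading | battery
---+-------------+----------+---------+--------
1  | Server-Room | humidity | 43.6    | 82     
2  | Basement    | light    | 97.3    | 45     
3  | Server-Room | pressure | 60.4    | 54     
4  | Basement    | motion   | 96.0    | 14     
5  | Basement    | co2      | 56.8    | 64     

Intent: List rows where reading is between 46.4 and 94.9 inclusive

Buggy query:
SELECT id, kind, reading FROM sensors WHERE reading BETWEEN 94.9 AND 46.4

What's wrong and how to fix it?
Bug: The bounds are reversed; BETWEEN a AND b requires a <= b to match anything

Fix: Write BETWEEN 46.4 AND 94.9

Corrected query:
SELECT id, kind, reading FROM sensors WHERE reading BETWEEN 46.4 AND 94.9

Result:
id | kind     | reading
---+----------+--------
3  | pressure | 60.4   
5  | co2      | 56.8   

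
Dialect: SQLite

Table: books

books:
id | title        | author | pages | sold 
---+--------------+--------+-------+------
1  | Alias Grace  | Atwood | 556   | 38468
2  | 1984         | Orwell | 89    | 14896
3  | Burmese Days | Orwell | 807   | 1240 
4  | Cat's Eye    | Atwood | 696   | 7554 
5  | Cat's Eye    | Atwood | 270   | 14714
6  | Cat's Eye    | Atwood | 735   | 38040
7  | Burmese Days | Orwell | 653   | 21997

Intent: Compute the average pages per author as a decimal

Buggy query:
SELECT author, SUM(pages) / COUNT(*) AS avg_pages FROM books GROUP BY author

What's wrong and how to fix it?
Bug: SUM(pages) and COUNT(*) are both integers; the division truncates the fractional part

Fix: Cast one side to REAL so the division keeps the fractional part

Corrected query:
SELECT author, SUM(pages) * 1.0 / COUNT(*) AS avg_pages FROM books GROUP BY author

Result:
author | avg_pages 
-------+-----------
Atwood | 564.25    
Orwell | 516.333333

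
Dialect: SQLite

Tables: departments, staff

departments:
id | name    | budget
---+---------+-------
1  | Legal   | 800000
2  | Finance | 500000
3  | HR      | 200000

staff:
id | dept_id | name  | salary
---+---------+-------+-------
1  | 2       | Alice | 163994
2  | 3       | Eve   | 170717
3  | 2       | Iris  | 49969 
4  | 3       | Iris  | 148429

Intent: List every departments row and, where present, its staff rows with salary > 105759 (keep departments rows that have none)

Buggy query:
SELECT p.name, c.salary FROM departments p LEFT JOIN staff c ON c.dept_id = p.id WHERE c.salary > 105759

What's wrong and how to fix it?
Bug: Filtering c.salary in WHERE discards the NULL rows produced by LEFT JOIN, turning it into an inner join

Fix: Put 'c.salary > 105759' in the JOIN's ON clause instead of WHERE

Corrected query:
SELECT p.name, c.salary FROM departments p LEFT JOIN staff c ON c.dept_id = p.id AND c.salary > 105759

Result:
name    | salary
--------+-------
Legal   | NULL  
Finance | 163994
HR      | 148429
HR      | 170717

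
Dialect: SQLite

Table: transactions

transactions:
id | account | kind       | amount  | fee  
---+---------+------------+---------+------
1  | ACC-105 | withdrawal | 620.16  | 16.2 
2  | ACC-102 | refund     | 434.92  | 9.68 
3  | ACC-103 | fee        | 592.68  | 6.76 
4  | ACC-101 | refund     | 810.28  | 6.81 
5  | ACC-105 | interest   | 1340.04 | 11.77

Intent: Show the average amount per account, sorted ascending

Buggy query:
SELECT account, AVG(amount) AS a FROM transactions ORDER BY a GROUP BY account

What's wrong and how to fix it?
Bug: GROUP BY must precede ORDER BY

Fix: Reorder: SELECT … FROM … GROUP BY … ORDER BY …

Corrected query:
SELECT account, AVG(amount) AS a FROM transactions GROUP BY account ORDER BY a

Result:
account | a     
--------+-------
ACC-102 | 434.92
ACC-103 | 592.68
ACC-101 | 810.28
ACC-105 | 980.1 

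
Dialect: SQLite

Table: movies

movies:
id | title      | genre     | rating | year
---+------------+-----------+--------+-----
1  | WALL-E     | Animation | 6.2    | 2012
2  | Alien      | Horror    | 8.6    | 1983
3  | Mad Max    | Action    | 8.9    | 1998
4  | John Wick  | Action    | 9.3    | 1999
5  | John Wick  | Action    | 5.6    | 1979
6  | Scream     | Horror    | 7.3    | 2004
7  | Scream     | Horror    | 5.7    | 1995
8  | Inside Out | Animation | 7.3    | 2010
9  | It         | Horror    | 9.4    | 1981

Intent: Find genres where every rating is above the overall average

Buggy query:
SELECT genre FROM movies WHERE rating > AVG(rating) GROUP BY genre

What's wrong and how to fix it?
Bug: AVG() is an aggregate; it can't sit directly in WHERE

Fix: Use a subquery for AVG and a HAVING MIN(...) filter so the condition holds for every row in the group

Corrected query:
SELECT genre FROM movies GROUP BY genre HAVING MIN(rating) > (SELECT AVG(rating) FROM movies)

Result:
(no rows)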